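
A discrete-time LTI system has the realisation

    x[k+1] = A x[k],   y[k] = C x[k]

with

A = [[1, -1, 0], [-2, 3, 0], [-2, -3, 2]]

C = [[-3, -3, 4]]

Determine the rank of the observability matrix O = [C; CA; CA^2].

CA = [[-5, -18, 8]]
CA^2 = [[15, -73, 16]]
Observability matrix O = [C; CA; CA^2] = [[-3, -3, 4], [-5, -18, 8], [15, -73, 16]]
det(O) = (-3)·((-18)·16 - 8·(-73)) - (-3)·((-5)·16 - 8·15) + 4·((-5)·(-73) - (-18)·15) = (-3)·296 - (-3)·(-200) + 4·635 = 1052 ≠ 0, so rank(O) = 3.
rank(O) = 3 = n, so the pair (A, C) is completely observable.

3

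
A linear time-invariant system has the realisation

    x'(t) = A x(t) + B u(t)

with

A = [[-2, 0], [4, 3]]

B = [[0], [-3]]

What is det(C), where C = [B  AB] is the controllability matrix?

0

AB = [[0], [-9]]
Controllability matrix C = [B  AB] = [[0, 0], [-3, -9]]
det(C) = 0·(-9) - 0·(-3) = 0 - 0 = 0
Since det(C) = 0, rank(C) < 2 and the system is not completely controllable.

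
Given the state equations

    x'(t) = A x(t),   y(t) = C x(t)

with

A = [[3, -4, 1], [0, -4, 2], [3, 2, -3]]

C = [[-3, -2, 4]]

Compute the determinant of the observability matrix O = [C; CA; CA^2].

CA = [[3, 28, -19]]
CA^2 = [[-48, -162, 116]]
Observability matrix O = [C; CA; CA^2] = [[-3, -2, 4], [3, 28, -19], [-48, -162, 116]]
Expanding along the first row, det(O) = (-3)·(28·116 - (-19)·(-162)) - (-2)·(3·116 - (-19)·(-48)) + 4·(3·(-162) - 28·(-48)) = (-3)·170 - (-2)·(-564) + 4·858 = 1794
Since det(O) ≠ 0, rank(O) = 3 and the system is completely observable.

1794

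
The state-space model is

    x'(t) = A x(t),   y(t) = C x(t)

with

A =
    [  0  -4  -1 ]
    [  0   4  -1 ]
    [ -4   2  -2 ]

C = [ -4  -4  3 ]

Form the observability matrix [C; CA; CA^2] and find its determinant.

-2064

CA = [[-12, 6, 2]]
CA^2 = [[-8, 76, 2]]
Observability matrix O = [C; CA; CA^2] = [[-4, -4, 3], [-12, 6, 2], [-8, 76, 2]]
Expanding along the first row, det(O) = (-4)·(6·2 - 2·76) - (-4)·((-12)·2 - 2·(-8)) + 3·((-12)·76 - 6·(-8)) = (-4)·(-140) - (-4)·(-8) + 3·(-864) = -2064
Since det(O) ≠ 0, rank(O) = 3 and the system is completely observable.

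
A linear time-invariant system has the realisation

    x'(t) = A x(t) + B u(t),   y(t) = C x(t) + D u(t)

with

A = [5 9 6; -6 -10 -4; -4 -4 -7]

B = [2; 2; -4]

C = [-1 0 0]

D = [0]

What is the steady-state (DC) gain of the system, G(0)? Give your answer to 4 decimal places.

G(0) = C(-A)^{-1}B + D = -C A^{-1} B + D.
det A = -60, so A^{-1} = (1/-60)·adj(A) = [[-9/10, -13/20, -2/5], [13/30, 11/60, 4/15], [4/15, 4/15, -1/15]]
A^{-1} B = [-3/2, 1/6, 4/3]^T
C A^{-1} B = 3/2
G(0) = D - C A^{-1} B = 0 - (3/2) = -3/2 ≈ -1.5000

-1.5000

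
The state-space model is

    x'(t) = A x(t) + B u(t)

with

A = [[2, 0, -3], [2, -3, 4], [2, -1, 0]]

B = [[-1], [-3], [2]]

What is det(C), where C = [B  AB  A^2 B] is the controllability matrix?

2691

AB = [[-8], [15], [1]]
A^2B = [[-19], [-57], [-31]]
Controllability matrix C = [B  AB  A^2B] = [[-1, -8, -19], [-3, 15, -57], [2, 1, -31]]
Expanding along the first row, det(C) = (-1)·(15·(-31) - (-57)·1) - (-8)·((-3)·(-31) - (-57)·2) + (-19)·((-3)·1 - 15·2) = (-1)·(-408) - (-8)·207 + (-19)·(-33) = 2691
Since det(C) ≠ 0, rank(C) = 3 and the system is completely controllable.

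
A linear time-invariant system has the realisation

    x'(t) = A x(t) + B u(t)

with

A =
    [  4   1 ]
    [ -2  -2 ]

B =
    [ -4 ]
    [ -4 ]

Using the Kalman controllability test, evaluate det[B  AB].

-144

AB = [[-20], [16]]
Controllability matrix C = [B  AB] = [[-4, -20], [-4, 16]]
det(C) = (-4)·16 - (-20)·(-4) = -64 - 80 = -144
Since det(C) ≠ 0, rank(C) = 2 and the system is completely controllable.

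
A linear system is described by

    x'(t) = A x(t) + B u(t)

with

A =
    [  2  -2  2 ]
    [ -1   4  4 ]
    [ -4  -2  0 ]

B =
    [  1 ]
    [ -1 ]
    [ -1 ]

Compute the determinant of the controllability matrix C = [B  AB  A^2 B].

-196

AB = [[2], [-9], [-2]]
A^2B = [[18], [-46], [10]]
Controllability matrix C = [B  AB  A^2B] = [[1, 2, 18], [-1, -9, -46], [-1, -2, 10]]
Expanding along the first row, det(C) = 1·((-9)·10 - (-46)·(-2)) - 2·((-1)·10 - (-46)·(-1)) + 18·((-1)·(-2) - (-9)·(-1)) = 1·(-182) - 2·(-56) + 18·(-7) = -196
Since det(C) ≠ 0, rank(C) = 3 and the system is completely controllable.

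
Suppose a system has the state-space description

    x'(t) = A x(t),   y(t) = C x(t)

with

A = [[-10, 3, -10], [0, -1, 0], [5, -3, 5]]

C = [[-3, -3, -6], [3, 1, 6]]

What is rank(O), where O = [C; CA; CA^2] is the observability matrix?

2

CA = [[0, 12, 0], [0, -10, 0]]
CA^2 = [[0, -12, 0], [0, 10, 0]]
Observability matrix O = [C; CA; CA^2] = [[-3, -3, -6], [3, 1, 6], [0, 12, 0], [0, -10, 0], [0, -12, 0], [0, 10, 0]]
The columns c1, c2, c3 of O are linearly dependent: -2·c1 + c3 = 0 (check each entry), so rank(O) ≤ 2.
The 2×2 minor from rows 1, 2, columns 1, 2 is (-3)·1 - (-3)·3 = -3 - (-9) = 6 ≠ 0, so rank(O) = 2.
rank(O) = 2 < n = 3, so the pair (A, C) is not completely observable.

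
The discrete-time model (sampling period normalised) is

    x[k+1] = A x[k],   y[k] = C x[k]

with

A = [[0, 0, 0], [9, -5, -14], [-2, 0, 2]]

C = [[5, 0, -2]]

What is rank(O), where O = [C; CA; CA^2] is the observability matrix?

CA = [[4, 0, -4]]
CA^2 = [[8, 0, -8]]
Observability matrix O = [C; CA; CA^2] = [[5, 0, -2], [4, 0, -4], [8, 0, -8]]
Column 2 of O is identically zero, so rank(O) ≤ 2.
The 2×2 minor from rows 1, 2, columns 1, 3 is 5·(-4) - (-2)·4 = -20 - (-8) = -12 ≠ 0, so rank(O) = 2.
rank(O) = 2 < n = 3, so the pair (A, C) is not completely observable.

2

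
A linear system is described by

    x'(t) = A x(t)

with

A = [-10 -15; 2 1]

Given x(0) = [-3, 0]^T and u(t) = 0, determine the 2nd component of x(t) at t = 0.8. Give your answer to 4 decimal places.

det(sI - A) = s^2 - (tr A)s + det A, with tr A = (-10) + 1 = -9 and det A = (-10)·1 - (-15)·2 = -10 - (-30) = 20.
So p(s) = det(sI - A) = s^2 + 9s + 20.
Factor s^2 + 9s + 20: two numbers with sum -9 and product 20 are -4 and -5, so s^2 + 9s + 20 = (s + 4)(s + 5).
Hence p(s) = (s + 4) (s + 5), with roots -5, -4.
The eigenvalues -5, -4 are distinct and real, so A is diagonalisable and x(t) = e^{At} x(0) = V diag(e^{λ_i t}) V^{-1} x(0), where the columns of V are the eigenvectors.
λ = -5: A - (-5)I = [[-5, -15], [2, 6]]. Row 1 gives (-5)·v1 + (-15)·v2 = 0, so take v_1 = [3, -1]^T.
λ = -4: A - (-4)I = [[-6, -15], [2, 5]]. Row 1 gives (-6)·v1 + (-15)·v2 = 0, so take v_2 = [5, -2]^T.
V = [v_1 v_2] = [[3, 5], [-1, -2]] has det V = -1, so V^{-1} = adj(V)/det V = [[2, 5], [-1, -3]].
Modal coordinates z(0) = V^{-1} x(0): 2·(-3) + 5·0 = -6; (-1)·(-3) + (-3)·0 = 3; so z(0) = [-6, 3]^T.
x_2(t) = Σ_i (v_i)_2 · z_i(0) · e^{λ_i t} (row 2 of V times the modal terms).
x_2(0.8) = (-1)·(-6)·e^{-5·0.8} + (-2)·3·e^{-4·0.8} = 6·0.018316 + (-6)·0.040762 = -0.1347.

-0.1347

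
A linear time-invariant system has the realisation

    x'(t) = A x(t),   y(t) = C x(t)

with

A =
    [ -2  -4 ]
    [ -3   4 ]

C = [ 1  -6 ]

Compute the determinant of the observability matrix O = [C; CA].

68

CA = [[16, -28]]
Observability matrix O = [C; CA] = [[1, -6], [16, -28]]
det(O) = 1·(-28) - (-6)·16 = -28 - (-96) = 68
Since det(O) ≠ 0, rank(O) = 2 and the system is completely observable.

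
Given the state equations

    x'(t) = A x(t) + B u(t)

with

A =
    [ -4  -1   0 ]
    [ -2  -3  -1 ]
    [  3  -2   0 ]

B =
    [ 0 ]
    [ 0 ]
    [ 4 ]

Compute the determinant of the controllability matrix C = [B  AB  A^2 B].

64

AB = [[0], [-4], [0]]
A^2B = [[4], [12], [8]]
Controllability matrix C = [B  AB  A^2B] = [[0, 0, 4], [0, -4, 12], [4, 0, 8]]
Expanding along the first row, det(C) = 0·((-4)·8 - 12·0) - 0·(0·8 - 12·4) + 4·(0·0 - (-4)·4) = 0·(-32) - 0·(-48) + 4·16 = 64
Since det(C) ≠ 0, rank(C) = 3 and the system is completely controllable.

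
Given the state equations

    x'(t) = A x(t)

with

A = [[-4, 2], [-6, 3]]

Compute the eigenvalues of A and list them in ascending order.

-1, 0

det(sI - A) = s^2 - (tr A)s + det A, with tr A = (-4) + 3 = -1 and det A = (-4)·3 - 2·(-6) = -12 - (-12) = 0.
So p(s) = det(sI - A) = s^2 + s.
Factor s^2 + s: two numbers with sum -1 and product 0 are 0 and -1, so s^2 + s = s(s + 1).
Hence p(s) = s (s + 1), with roots -1, 0.
At least one eigenvalue has non-negative real part, so the system is not asymptotically stable.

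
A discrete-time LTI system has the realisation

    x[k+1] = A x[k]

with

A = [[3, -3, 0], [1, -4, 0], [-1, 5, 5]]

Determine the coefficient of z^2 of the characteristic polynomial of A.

-4

Expand det(zI - A) for the 3×3 matrix.
p(z) = z^3 - 4z^2 - 14z + 45.
(Check: constant term = det(-A) = (-1)^3 det A = 45; coefficient of z^2 = -tr A = -4.)
The coefficient of z^2 is -4.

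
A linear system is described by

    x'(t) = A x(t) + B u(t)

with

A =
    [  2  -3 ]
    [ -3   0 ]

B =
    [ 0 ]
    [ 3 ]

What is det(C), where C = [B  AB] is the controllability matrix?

AB = [[-9], [0]]
Controllability matrix C = [B  AB] = [[0, -9], [3, 0]]
det(C) = 0·0 - (-9)·3 = 0 - (-27) = 27
Since det(C) ≠ 0, rank(C) = 2 and the system is completely controllable.

27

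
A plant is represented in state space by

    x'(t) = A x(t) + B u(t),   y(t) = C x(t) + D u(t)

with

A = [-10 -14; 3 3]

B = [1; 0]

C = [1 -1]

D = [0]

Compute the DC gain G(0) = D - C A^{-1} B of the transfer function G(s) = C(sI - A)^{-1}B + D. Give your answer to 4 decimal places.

G(0) = C(-A)^{-1}B + D = -C A^{-1} B + D.
det A = 12, so A^{-1} = (1/12)·adj(A) = [[1/4, 7/6], [-1/4, -5/6]]
A^{-1} B = [1/4, -1/4]^T
C A^{-1} B = 1/2
G(0) = D - C A^{-1} B = 0 - (1/2) = -1/2 ≈ -0.5000

-0.5000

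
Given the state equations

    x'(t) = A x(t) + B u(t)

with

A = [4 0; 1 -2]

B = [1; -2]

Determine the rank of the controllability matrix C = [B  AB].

2

AB = [[4], [5]]
Controllability matrix C = [B  AB] = [[1, 4], [-2, 5]]
det(C) = 1·5 - 4·(-2) = 5 - (-8) = 13 ≠ 0, so rank(C) = 2.
rank(C) = 2 = n, so the pair (A, B) is completely controllable.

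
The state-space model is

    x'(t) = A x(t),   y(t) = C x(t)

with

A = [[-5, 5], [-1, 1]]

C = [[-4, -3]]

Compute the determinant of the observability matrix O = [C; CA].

161

CA = [[23, -23]]
Observability matrix O = [C; CA] = [[-4, -3], [23, -23]]
det(O) = (-4)·(-23) - (-3)·23 = 92 - (-69) = 161
Since det(O) ≠ 0, rank(O) = 2 and the system is completely observable.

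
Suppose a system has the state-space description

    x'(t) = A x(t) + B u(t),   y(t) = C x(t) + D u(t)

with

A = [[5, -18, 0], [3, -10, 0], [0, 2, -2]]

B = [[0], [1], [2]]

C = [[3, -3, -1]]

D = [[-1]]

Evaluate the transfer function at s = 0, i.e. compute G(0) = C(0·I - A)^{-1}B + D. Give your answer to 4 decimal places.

G(0) = C(-A)^{-1}B + D = -C A^{-1} B + D.
det A = -8, so A^{-1} = (1/-8)·adj(A) = [[-5/2, 9/2, 0], [-3/4, 5/4, 0], [-3/4, 5/4, -1/2]]
A^{-1} B = [9/2, 5/4, 1/4]^T
C A^{-1} B = 19/2
G(0) = D - C A^{-1} B = -1 - (19/2) = -21/2 ≈ -10.5000

-10.5000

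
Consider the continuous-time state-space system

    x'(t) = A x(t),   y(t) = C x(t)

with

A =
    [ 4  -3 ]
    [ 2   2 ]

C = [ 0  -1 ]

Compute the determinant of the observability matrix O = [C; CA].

-2

CA = [[-2, -2]]
Observability matrix O = [C; CA] = [[0, -1], [-2, -2]]
det(O) = 0·(-2) - (-1)·(-2) = 0 - 2 = -2
Since det(O) ≠ 0, rank(O) = 2 and the system is completely observable.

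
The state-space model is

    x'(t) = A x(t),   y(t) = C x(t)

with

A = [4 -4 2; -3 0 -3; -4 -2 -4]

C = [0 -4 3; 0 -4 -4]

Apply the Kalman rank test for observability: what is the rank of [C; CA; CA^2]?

3

CA = [[0, -6, 0], [28, 8, 28]]
CA^2 = [[18, 0, 18], [-24, -168, -80]]
Observability matrix O = [C; CA; CA^2] = [[0, -4, 3], [0, -4, -4], [0, -6, 0], [28, 8, 28], [18, 0, 18], [-24, -168, -80]]
Take the 3×3 submatrix of O formed by rows 1, 2, 4: [[0, -4, 3], [0, -4, -4], [28, 8, 28]]. Its determinant is 0·((-4)·28 - (-4)·8) - (-4)·(0·28 - (-4)·28) + 3·(0·8 - (-4)·28) = 0·(-80) - (-4)·112 + 3·112 = 784 ≠ 0.
So rank(O) ≥ 3; since O has 3 columns, rank(O) = 3.
rank(O) = 3 = n, so the pair (A, C) is completely observable.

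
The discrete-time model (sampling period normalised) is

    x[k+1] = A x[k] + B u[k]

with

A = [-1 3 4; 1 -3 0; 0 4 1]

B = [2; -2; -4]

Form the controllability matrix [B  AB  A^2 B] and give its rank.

3

AB = [[-24], [8], [-12]]
A^2B = [[0], [-48], [20]]
Controllability matrix C = [B  AB  A^2B] = [[2, -24, 0], [-2, 8, -48], [-4, -12, 20]]
det(C) = 2·(8·20 - (-48)·(-12)) - (-24)·((-2)·20 - (-48)·(-4)) + 0·((-2)·(-12) - 8·(-4)) = 2·(-416) - (-24)·(-232) + 0·56 = -6400 ≠ 0, so rank(C) = 3.
rank(C) = 3 = n, so the pair (A, B) is completely controllable.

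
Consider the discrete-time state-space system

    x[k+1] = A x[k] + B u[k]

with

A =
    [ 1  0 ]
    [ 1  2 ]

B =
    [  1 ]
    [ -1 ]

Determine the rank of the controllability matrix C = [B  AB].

1

AB = [[1], [-1]]
Controllability matrix C = [B  AB] = [[1, 1], [-1, -1]]
Every column of C is a scalar multiple of column 1 = [1, -1] (multipliers 1, 1), so the columns span a one-dimensional space.
C ≠ 0, hence rank(C) = 1.
rank(C) = 1 < n = 2, so the pair (A, B) is not completely controllable.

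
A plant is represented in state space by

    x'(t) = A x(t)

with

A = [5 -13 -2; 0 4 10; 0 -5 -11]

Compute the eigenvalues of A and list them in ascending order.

det(sI - A) = s^3 - (tr A)s^2 + (M11 + M22 + M33)s - det A, where Mii is the 2×2 principal minor of A obtained by deleting row i and column i.
tr A = 5 + 4 + (-11) = -2; M11 = 4·(-11) - 10·(-5) = -44 - (-50) = 6; M22 = 5·(-11) - (-2)·0 = -55 - 0 = -55; M33 = 5·4 - (-13)·0 = 20 - 0 = 20; sum of minors = -29.
det A = 5·(4·(-11) - 10·(-5)) - (-13)·(0·(-11) - 10·0) + (-2)·(0·(-5) - 4·0) = 5·6 - (-13)·0 + (-2)·0 = 30.
So p(s) = det(sI - A) = s^3 + 2s^2 - 29s - 30.
Rational-root test: any integer root divides -30. Testing small divisors, s = -1 works: p(-1) = -1 + 2 + 29 + (-30) = 0, so (s + 1) is a factor.
Dividing, p(s) = (s + 1)(s^2 + s - 30).
Factor s^2 + s - 30: two numbers with sum -1 and product -30 are 5 and -6, so s^2 + s - 30 = (s - 5)(s + 6).
Hence p(s) = (s - 5) (s + 1) (s + 6), with roots -6, -1, 5.
At least one eigenvalue has non-negative real part, so the system is not asymptotically stable.

-6, -1, 5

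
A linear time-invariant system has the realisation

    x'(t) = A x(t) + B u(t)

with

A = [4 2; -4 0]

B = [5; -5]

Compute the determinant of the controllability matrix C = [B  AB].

AB = [[10], [-20]]
Controllability matrix C = [B  AB] = [[5, 10], [-5, -20]]
det(C) = 5·(-20) - 10·(-5) = -100 - (-50) = -50
Since det(C) ≠ 0, rank(C) = 2 and the system is completely controllable.

-50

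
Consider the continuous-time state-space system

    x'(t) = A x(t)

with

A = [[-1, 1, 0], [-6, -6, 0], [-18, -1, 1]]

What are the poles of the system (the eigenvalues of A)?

-4, -3, 1

det(sI - A) = s^3 - (tr A)s^2 + (M11 + M22 + M33)s - det A, where Mii is the 2×2 principal minor of A obtained by deleting row i and column i.
tr A = (-1) + (-6) + 1 = -6; M11 = (-6)·1 - 0·(-1) = -6 - 0 = -6; M22 = (-1)·1 - 0·(-18) = -1 - 0 = -1; M33 = (-1)·(-6) - 1·(-6) = 6 - (-6) = 12; sum of minors = 5.
det A = (-1)·((-6)·1 - 0·(-1)) - 1·((-6)·1 - 0·(-18)) + 0·((-6)·(-1) - (-6)·(-18)) = (-1)·(-6) - 1·(-6) + 0·(-102) = 12.
So p(s) = det(sI - A) = s^3 + 6s^2 + 5s - 12.
Rational-root test: any integer root divides -12. Testing small divisors, s = 1 works: p(1) = 1 + 6 + 5 + (-12) = 0, so (s - 1) is a factor.
Dividing, p(s) = (s - 1)(s^2 + 7s + 12).
Factor s^2 + 7s + 12: two numbers with sum -7 and product 12 are -3 and -4, so s^2 + 7s + 12 = (s + 3)(s + 4).
Hence p(s) = (s - 1) (s + 3) (s + 4), with roots -4, -3, 1.
At least one eigenvalue has non-negative real part, so the system is not asymptotically stable.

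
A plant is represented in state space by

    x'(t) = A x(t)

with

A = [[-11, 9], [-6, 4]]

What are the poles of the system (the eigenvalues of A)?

det(sI - A) = s^2 - (tr A)s + det A, with tr A = (-11) + 4 = -7 and det A = (-11)·4 - 9·(-6) = -44 - (-54) = 10.
So p(s) = det(sI - A) = s^2 + 7s + 10.
Factor s^2 + 7s + 10: two numbers with sum -7 and product 10 are -2 and -5, so s^2 + 7s + 10 = (s + 2)(s + 5).
Hence p(s) = (s + 2) (s + 5), with roots -5, -2.
All eigenvalues have negative real part, so the system is asymptotically stable.

-5, -2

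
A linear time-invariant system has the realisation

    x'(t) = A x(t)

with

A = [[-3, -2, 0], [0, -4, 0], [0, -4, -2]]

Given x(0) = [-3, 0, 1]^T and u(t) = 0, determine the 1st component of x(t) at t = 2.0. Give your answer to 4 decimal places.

det(sI - A) = s^3 - (tr A)s^2 + (M11 + M22 + M33)s - det A, where Mii is the 2×2 principal minor of A obtained by deleting row i and column i.
tr A = (-3) + (-4) + (-2) = -9; M11 = (-4)·(-2) - 0·(-4) = 8 - 0 = 8; M22 = (-3)·(-2) - 0·0 = 6 - 0 = 6; M33 = (-3)·(-4) - (-2)·0 = 12 - 0 = 12; sum of minors = 26.
det A = (-3)·((-4)·(-2) - 0·(-4)) - (-2)·(0·(-2) - 0·0) + 0·(0·(-4) - (-4)·0) = (-3)·8 - (-2)·0 + 0·0 = -24.
So p(s) = det(sI - A) = s^3 + 9s^2 + 26s + 24.
Rational-root test: any integer root divides 24. Testing small divisors, s = -2 works: p(-2) = -8 + 36 + (-52) + 24 = 0, so (s + 2) is a factor.
Dividing, p(s) = (s + 2)(s^2 + 7s + 12).
Factor s^2 + 7s + 12: two numbers with sum -7 and product 12 are -3 and -4, so s^2 + 7s + 12 = (s + 3)(s + 4).
Hence p(s) = (s + 2) (s + 3) (s + 4), with roots -4, -3, -2.
The eigenvalues -4, -3, -2 are distinct and real, so A is diagonalisable and x(t) = e^{At} x(0) = V diag(e^{λ_i t}) V^{-1} x(0), where the columns of V are the eigenvectors.
λ = -4: A - (-4)I = [[1, -2, 0], [0, 0, 0], [0, -4, 2]]. v must be orthogonal to every row; (row 1) × (row 3) = [-4, -2, -4], so take v_1 = [2, 1, 2]^T.
λ = -3: A - (-3)I = [[0, -2, 0], [0, -1, 0], [0, -4, 1]]. v must be orthogonal to every row; (row 1) × (row 3) = [-2, 0, 0], so take v_2 = [1, 0, 0]^T.
λ = -2: A - (-2)I = [[-1, -2, 0], [0, -2, 0], [0, -4, 0]]. v must be orthogonal to every row; (row 1) × (row 2) = [0, 0, 2], so take v_3 = [0, 0, 1]^T.
V = [v_1 v_2 v_3] = [[2, 1, 0], [1, 0, 0], [2, 0, 1]] has det V = -1, so V^{-1} = adj(V)/det V = [[0, 1, 0], [1, -2, 0], [0, -2, 1]].
Modal coordinates z(0) = V^{-1} x(0): 0·(-3) + 1·0 + 0·1 = 0; 1·(-3) + (-2)·0 + 0·1 = -3; 0·(-3) + (-2)·0 + 1·1 = 1; so z(0) = [0, -3, 1]^T.
x_1(t) = Σ_i (v_i)_1 · z_i(0) · e^{λ_i t} (row 1 of V times the modal terms).
x_1(2.0) = 2·0·e^{-4·2.0} + 1·(-3)·e^{-3·2.0} + 0·1·e^{-2·2.0} = 0·0.000335 + (-3)·0.002479 + 0·0.018316 = -0.0074.

-0.0074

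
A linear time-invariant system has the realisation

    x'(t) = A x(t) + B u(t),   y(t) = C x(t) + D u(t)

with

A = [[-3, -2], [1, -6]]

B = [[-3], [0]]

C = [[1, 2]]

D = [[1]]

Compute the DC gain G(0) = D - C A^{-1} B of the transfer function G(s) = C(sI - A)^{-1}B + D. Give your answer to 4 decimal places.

G(0) = C(-A)^{-1}B + D = -C A^{-1} B + D.
det A = 20, so A^{-1} = (1/20)·adj(A) = [[-3/10, 1/10], [-1/20, -3/20]]
A^{-1} B = [9/10, 3/20]^T
C A^{-1} B = 6/5
G(0) = D - C A^{-1} B = 1 - (6/5) = -1/5 ≈ -0.2000

-0.2000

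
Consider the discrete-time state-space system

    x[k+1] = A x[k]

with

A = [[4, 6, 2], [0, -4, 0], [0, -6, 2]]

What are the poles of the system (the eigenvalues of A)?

-4, 2, 4

det(zI - A) = z^3 - (tr A)z^2 + (M11 + M22 + M33)z - det A, where Mii is the 2×2 principal minor of A obtained by deleting row i and column i.
tr A = 4 + (-4) + 2 = 2; M11 = (-4)·2 - 0·(-6) = -8 - 0 = -8; M22 = 4·2 - 2·0 = 8 - 0 = 8; M33 = 4·(-4) - 6·0 = -16 - 0 = -16; sum of minors = -16.
det A = 4·((-4)·2 - 0·(-6)) - 6·(0·2 - 0·0) + 2·(0·(-6) - (-4)·0) = 4·(-8) - 6·0 + 2·0 = -32.
So p(z) = det(zI - A) = z^3 - 2z^2 - 16z + 32.
Rational-root test: any integer root divides 32. Testing small divisors, z = 2 works: p(2) = 8 + (-8) + (-32) + 32 = 0, so (z - 2) is a factor.
Dividing, p(z) = (z - 2)(z^2 - 16).
Factor z^2 - 16: two numbers with sum 0 and product -16 are 4 and -4, so z^2 - 16 = (z - 4)(z + 4).
Hence p(z) = (z - 4) (z - 2) (z + 4), with roots -4, 2, 4.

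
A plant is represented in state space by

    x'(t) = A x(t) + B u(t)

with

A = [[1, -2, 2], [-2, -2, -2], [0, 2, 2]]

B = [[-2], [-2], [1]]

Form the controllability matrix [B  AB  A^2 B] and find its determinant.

AB = [[4], [6], [-2]]
A^2B = [[-12], [-16], [8]]
Controllability matrix C = [B  AB  A^2B] = [[-2, 4, -12], [-2, 6, -16], [1, -2, 8]]
Expanding along the first row, det(C) = (-2)·(6·8 - (-16)·(-2)) - 4·((-2)·8 - (-16)·1) + (-12)·((-2)·(-2) - 6·1) = (-2)·16 - 4·0 + (-12)·(-2) = -8
Since det(C) ≠ 0, rank(C) = 3 and the system is completely controllable.

-8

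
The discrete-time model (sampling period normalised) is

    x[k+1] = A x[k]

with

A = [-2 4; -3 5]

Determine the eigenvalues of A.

det(zI - A) = z^2 - (tr A)z + det A, with tr A = (-2) + 5 = 3 and det A = (-2)·5 - 4·(-3) = -10 - (-12) = 2.
So p(z) = det(zI - A) = z^2 - 3z + 2.
Factor z^2 - 3z + 2: two numbers with sum 3 and product 2 are 2 and 1, so z^2 - 3z + 2 = (z - 2)(z - 1).
Hence p(z) = (z - 2) (z - 1), with roots 1, 2.

1, 2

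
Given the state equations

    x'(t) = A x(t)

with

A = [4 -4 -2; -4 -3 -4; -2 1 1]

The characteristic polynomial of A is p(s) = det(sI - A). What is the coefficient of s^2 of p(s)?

-2

Expand det(sI - A) for the 3×3 matrix.
p(s) = s^3 - 2s^2 - 27s + 24.
(Check: constant term = det(-A) = (-1)^3 det A = 24; coefficient of s^2 = -tr A = -2.)
The coefficient of s^2 is -2.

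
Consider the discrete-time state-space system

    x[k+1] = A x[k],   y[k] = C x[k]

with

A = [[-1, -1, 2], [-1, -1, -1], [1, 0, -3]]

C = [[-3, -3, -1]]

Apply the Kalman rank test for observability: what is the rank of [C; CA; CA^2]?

3

CA = [[5, 6, 0]]
CA^2 = [[-11, -11, 4]]
Observability matrix O = [C; CA; CA^2] = [[-3, -3, -1], [5, 6, 0], [-11, -11, 4]]
det(O) = (-3)·(6·4 - 0·(-11)) - (-3)·(5·4 - 0·(-11)) + (-1)·(5·(-11) - 6·(-11)) = (-3)·24 - (-3)·20 + (-1)·11 = -23 ≠ 0, so rank(O) = 3.
rank(O) = 3 = n, so the pair (A, C) is completely observable.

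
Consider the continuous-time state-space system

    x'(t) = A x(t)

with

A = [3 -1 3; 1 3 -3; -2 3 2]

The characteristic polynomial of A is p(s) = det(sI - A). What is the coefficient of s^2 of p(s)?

-8

Expand det(sI - A) for the 3×3 matrix.
p(s) = s^3 - 8s^2 + 37s - 68.
(Check: constant term = det(-A) = (-1)^3 det A = -68; coefficient of s^2 = -tr A = -8.)
The coefficient of s^2 is -8.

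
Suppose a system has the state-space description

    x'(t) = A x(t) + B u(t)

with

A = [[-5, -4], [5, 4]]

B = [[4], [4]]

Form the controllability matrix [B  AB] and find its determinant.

288

AB = [[-36], [36]]
Controllability matrix C = [B  AB] = [[4, -36], [4, 36]]
det(C) = 4·36 - (-36)·4 = 144 - (-144) = 288
Since det(C) ≠ 0, rank(C) = 2 and the system is completely controllable.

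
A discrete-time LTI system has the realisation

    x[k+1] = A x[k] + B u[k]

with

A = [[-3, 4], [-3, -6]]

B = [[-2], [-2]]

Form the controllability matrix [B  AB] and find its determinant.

-40

AB = [[-2], [18]]
Controllability matrix C = [B  AB] = [[-2, -2], [-2, 18]]
det(C) = (-2)·18 - (-2)·(-2) = -36 - 4 = -40
Since det(C) ≠ 0, rank(C) = 2 and the system is completely controllable.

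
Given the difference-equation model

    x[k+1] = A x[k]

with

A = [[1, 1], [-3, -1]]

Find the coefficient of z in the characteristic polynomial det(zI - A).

0

For a 2×2 matrix, det(zI - A) = z^2 - (tr A)z + det A.
tr A = 0, det A = 2.
So p(z) = z^2 + 2.
The coefficient of z is 0.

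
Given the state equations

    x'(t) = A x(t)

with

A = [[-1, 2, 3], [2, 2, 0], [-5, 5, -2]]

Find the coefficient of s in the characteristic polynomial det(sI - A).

Expand det(sI - A) for the 3×3 matrix.
p(s) = s^3 + s^2 + 7s - 72.
(Check: constant term = det(-A) = (-1)^3 det A = -72; coefficient of s^2 = -tr A = 1.)
The coefficient of s is 7.

7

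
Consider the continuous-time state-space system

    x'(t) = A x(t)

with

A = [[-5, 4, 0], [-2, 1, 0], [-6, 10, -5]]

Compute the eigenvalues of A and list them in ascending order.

det(sI - A) = s^3 - (tr A)s^2 + (M11 + M22 + M33)s - det A, where Mii is the 2×2 principal minor of A obtained by deleting row i and column i.
tr A = (-5) + 1 + (-5) = -9; M11 = 1·(-5) - 0·10 = -5 - 0 = -5; M22 = (-5)·(-5) - 0·(-6) = 25 - 0 = 25; M33 = (-5)·1 - 4·(-2) = -5 - (-8) = 3; sum of minors = 23.
det A = (-5)·(1·(-5) - 0·10) - 4·((-2)·(-5) - 0·(-6)) + 0·((-2)·10 - 1·(-6)) = (-5)·(-5) - 4·10 + 0·(-14) = -15.
So p(s) = det(sI - A) = s^3 + 9s^2 + 23s + 15.
Rational-root test: any integer root divides 15. Testing small divisors, s = -1 works: p(-1) = -1 + 9 + (-23) + 15 = 0, so (s + 1) is a factor.
Dividing, p(s) = (s + 1)(s^2 + 8s + 15).
Factor s^2 + 8s + 15: two numbers with sum -8 and product 15 are -3 and -5, so s^2 + 8s + 15 = (s + 3)(s + 5).
Hence p(s) = (s + 1) (s + 3) (s + 5), with roots -5, -3, -1.
All eigenvalues have negative real part, so the system is asymptotically stable.

-5, -3, -1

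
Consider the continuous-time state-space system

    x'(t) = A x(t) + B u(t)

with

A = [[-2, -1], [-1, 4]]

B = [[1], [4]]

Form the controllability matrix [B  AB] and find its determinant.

39

AB = [[-6], [15]]
Controllability matrix C = [B  AB] = [[1, -6], [4, 15]]
det(C) = 1·15 - (-6)·4 = 15 - (-24) = 39
Since det(C) ≠ 0, rank(C) = 2 and the system is completely controllable.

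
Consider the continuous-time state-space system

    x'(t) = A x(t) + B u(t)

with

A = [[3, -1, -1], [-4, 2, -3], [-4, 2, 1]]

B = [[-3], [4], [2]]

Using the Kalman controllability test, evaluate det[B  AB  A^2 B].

AB = [[-15], [14], [22]]
A^2B = [[-81], [22], [110]]
Controllability matrix C = [B  AB  A^2B] = [[-3, -15, -81], [4, 14, 22], [2, 22, 110]]
Expanding along the first row, det(C) = (-3)·(14·110 - 22·22) - (-15)·(4·110 - 22·2) + (-81)·(4·22 - 14·2) = (-3)·1056 - (-15)·396 + (-81)·60 = -2088
Since det(C) ≠ 0, rank(C) = 3 and the system is completely controllable.

-2088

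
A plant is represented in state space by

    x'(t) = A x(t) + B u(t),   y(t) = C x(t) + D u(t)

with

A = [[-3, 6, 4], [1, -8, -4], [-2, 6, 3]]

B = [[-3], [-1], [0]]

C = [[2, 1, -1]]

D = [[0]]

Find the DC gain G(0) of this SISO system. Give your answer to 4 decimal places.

G(0) = C(-A)^{-1}B + D = -C A^{-1} B + D.
det A = -10, so A^{-1} = (1/-10)·adj(A) = [[0, -3/5, -4/5], [-1/2, 1/10, 4/5], [1, -3/5, -9/5]]
A^{-1} B = [3/5, 7/5, -12/5]^T
C A^{-1} B = 5
G(0) = D - C A^{-1} B = 0 - (5) = -5

-5.0000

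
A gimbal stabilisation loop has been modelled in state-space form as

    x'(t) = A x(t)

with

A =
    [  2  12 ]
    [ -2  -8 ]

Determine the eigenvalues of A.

det(sI - A) = s^2 - (tr A)s + det A, with tr A = 2 + (-8) = -6 and det A = 2·(-8) - 12·(-2) = -16 - (-24) = 8.
So p(s) = det(sI - A) = s^2 + 6s + 8.
Factor s^2 + 6s + 8: two numbers with sum -6 and product 8 are -2 and -4, so s^2 + 6s + 8 = (s + 2)(s + 4).
Hence p(s) = (s + 2) (s + 4), with roots -4, -2.
All eigenvalues have negative real part, so the system is asymptotically stable.

-4, -2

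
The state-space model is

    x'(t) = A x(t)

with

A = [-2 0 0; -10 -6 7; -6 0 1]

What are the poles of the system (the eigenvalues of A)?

det(sI - A) = s^3 - (tr A)s^2 + (M11 + M22 + M33)s - det A, where Mii is the 2×2 principal minor of A obtained by deleting row i and column i.
tr A = (-2) + (-6) + 1 = -7; M11 = (-6)·1 - 7·0 = -6 - 0 = -6; M22 = (-2)·1 - 0·(-6) = -2 - 0 = -2; M33 = (-2)·(-6) - 0·(-10) = 12 - 0 = 12; sum of minors = 4.
det A = (-2)·((-6)·1 - 7·0) - 0·((-10)·1 - 7·(-6)) + 0·((-10)·0 - (-6)·(-6)) = (-2)·(-6) - 0·32 + 0·(-36) = 12.
So p(s) = det(sI - A) = s^3 + 7s^2 + 4s - 12.
Rational-root test: any integer root divides -12. Testing small divisors, s = 1 works: p(1) = 1 + 7 + 4 + (-12) = 0, so (s - 1) is a factor.
Dividing, p(s) = (s - 1)(s^2 + 8s + 12).
Factor s^2 + 8s + 12: two numbers with sum -8 and product 12 are -2 and -6, so s^2 + 8s + 12 = (s + 2)(s + 6).
Hence p(s) = (s - 1) (s + 2) (s + 6), with roots -6, -2, 1.
At least one eigenvalue has non-negative real part, so the system is not asymptotically stable.

-6, -2, 1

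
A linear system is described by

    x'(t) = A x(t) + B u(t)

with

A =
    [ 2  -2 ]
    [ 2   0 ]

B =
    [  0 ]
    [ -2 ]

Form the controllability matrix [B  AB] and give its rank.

2

AB = [[4], [0]]
Controllability matrix C = [B  AB] = [[0, 4], [-2, 0]]
det(C) = 0·0 - 4·(-2) = 0 - (-8) = 8 ≠ 0, so rank(C) = 2.
rank(C) = 2 = n, so the pair (A, B) is completely controllable.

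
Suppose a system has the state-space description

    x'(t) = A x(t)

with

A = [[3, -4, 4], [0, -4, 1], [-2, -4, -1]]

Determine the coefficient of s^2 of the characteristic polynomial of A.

2

Expand det(sI - A) for the 3×3 matrix.
p(s) = s^3 + 2s^2 + s.
(Check: constant term = det(-A) = (-1)^3 det A = 0; coefficient of s^2 = -tr A = 2.)
The coefficient of s^2 is 2.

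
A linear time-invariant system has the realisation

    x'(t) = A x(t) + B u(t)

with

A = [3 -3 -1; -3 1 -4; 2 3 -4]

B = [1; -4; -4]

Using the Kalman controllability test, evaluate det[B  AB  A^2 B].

9677

AB = [[19], [9], [6]]
A^2B = [[24], [-72], [41]]
Controllability matrix C = [B  AB  A^2B] = [[1, 19, 24], [-4, 9, -72], [-4, 6, 41]]
Expanding along the first row, det(C) = 1·(9·41 - (-72)·6) - 19·((-4)·41 - (-72)·(-4)) + 24·((-4)·6 - 9·(-4)) = 1·801 - 19·(-452) + 24·12 = 9677
Since det(C) ≠ 0, rank(C) = 3 and the system is completely controllable.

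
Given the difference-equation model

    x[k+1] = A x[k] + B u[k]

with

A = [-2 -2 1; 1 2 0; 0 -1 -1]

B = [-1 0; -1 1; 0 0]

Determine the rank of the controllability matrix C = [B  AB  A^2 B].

AB = [[4, -2], [-3, 2], [1, -1]]
A^2B = [[-1, -1], [-2, 2], [2, -1]]
Controllability matrix C = [B  AB  A^2B] = [[-1, 0, 4, -2, -1, -1], [-1, 1, -3, 2, -2, 2], [0, 0, 1, -1, 2, -1]]
Take the 3×3 submatrix of C formed by columns 1, 2, 3: [[-1, 0, 4], [-1, 1, -3], [0, 0, 1]]. Its determinant is (-1)·(1·1 - (-3)·0) - 0·((-1)·1 - (-3)·0) + 4·((-1)·0 - 1·0) = (-1)·1 - 0·(-1) + 4·0 = -1 ≠ 0.
So rank(C) ≥ 3; since C has 3 rows, rank(C) = 3.
rank(C) = 3 = n, so the pair (A, B) is completely controllable.

3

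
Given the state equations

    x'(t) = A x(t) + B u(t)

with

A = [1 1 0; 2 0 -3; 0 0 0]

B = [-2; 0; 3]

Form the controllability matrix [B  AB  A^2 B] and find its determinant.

AB = [[-2], [-13], [0]]
A^2B = [[-15], [-4], [0]]
Controllability matrix C = [B  AB  A^2B] = [[-2, -2, -15], [0, -13, -4], [3, 0, 0]]
Expanding along the first row, det(C) = (-2)·((-13)·0 - (-4)·0) - (-2)·(0·0 - (-4)·3) + (-15)·(0·0 - (-13)·3) = (-2)·0 - (-2)·12 + (-15)·39 = -561
Since det(C) ≠ 0, rank(C) = 3 and the system is completely controllable.

-561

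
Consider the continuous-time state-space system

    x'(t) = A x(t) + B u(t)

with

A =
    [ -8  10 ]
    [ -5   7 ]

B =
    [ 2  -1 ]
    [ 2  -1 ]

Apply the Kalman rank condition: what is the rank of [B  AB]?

AB = [[4, -2], [4, -2]]
Controllability matrix C = [B  AB] = [[2, -1, 4, -2], [2, -1, 4, -2]]
Every column of C is a scalar multiple of column 1 = [2, 2] (multipliers 1, -1/2, 2, -1), so the columns span a one-dimensional space.
C ≠ 0, hence rank(C) = 1.
rank(C) = 1 < n = 2, so the pair (A, B) is not completely controllable.

1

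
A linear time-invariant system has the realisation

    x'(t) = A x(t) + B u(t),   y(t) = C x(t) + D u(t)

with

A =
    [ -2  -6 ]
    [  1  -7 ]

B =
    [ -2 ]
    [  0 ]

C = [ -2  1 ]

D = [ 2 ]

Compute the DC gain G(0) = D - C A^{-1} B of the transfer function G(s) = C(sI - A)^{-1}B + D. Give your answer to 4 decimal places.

G(0) = C(-A)^{-1}B + D = -C A^{-1} B + D.
det A = 20, so A^{-1} = (1/20)·adj(A) = [[-7/20, 3/10], [-1/20, -1/10]]
A^{-1} B = [7/10, 1/10]^T
C A^{-1} B = -13/10
G(0) = D - C A^{-1} B = 2 - (-13/10) = 33/10 ≈ 3.3000

3.3000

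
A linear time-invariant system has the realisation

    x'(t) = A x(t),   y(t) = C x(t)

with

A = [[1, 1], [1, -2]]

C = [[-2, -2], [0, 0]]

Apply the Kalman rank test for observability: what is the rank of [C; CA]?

2

CA = [[-4, 2], [0, 0]]
Observability matrix O = [C; CA] = [[-2, -2], [0, 0], [-4, 2], [0, 0]]
Take the 2×2 submatrix of O formed by rows 1, 3: [[-2, -2], [-4, 2]]. Its determinant is (-2)·2 - (-2)·(-4) = -4 - 8 = -12 ≠ 0.
So rank(O) ≥ 2; since O has 2 columns, rank(O) = 2.
rank(O) = 2 = n, so the pair (A, C) is completely observable.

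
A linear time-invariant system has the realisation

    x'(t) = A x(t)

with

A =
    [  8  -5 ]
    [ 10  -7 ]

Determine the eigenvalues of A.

det(sI - A) = s^2 - (tr A)s + det A, with tr A = 8 + (-7) = 1 and det A = 8·(-7) - (-5)·10 = -56 - (-50) = -6.
So p(s) = det(sI - A) = s^2 - s - 6.
Factor s^2 - s - 6: two numbers with sum 1 and product -6 are 3 and -2, so s^2 - s - 6 = (s - 3)(s + 2).
Hence p(s) = (s - 3) (s + 2), with roots -2, 3.
At least one eigenvalue has non-negative real part, so the system is not asymptotically stable.

-2, 3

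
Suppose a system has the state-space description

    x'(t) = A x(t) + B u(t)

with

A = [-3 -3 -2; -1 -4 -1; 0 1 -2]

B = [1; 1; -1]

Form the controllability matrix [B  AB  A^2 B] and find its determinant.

-1

AB = [[-4], [-4], [3]]
A^2B = [[18], [17], [-10]]
Controllability matrix C = [B  AB  A^2B] = [[1, -4, 18], [1, -4, 17], [-1, 3, -10]]
Expanding along the first row, det(C) = 1·((-4)·(-10) - 17·3) - (-4)·(1·(-10) - 17·(-1)) + 18·(1·3 - (-4)·(-1)) = 1·(-11) - (-4)·7 + 18·(-1) = -1
Since det(C) ≠ 0, rank(C) = 3 and the system is completely controllable.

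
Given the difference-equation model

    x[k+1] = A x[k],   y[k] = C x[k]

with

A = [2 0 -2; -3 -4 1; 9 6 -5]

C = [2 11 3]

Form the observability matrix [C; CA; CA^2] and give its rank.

CA = [[-2, -26, -8]]
CA^2 = [[2, 56, 18]]
Observability matrix O = [C; CA; CA^2] = [[2, 11, 3], [-2, -26, -8], [2, 56, 18]]
The columns c1, c2, c3 of O are linearly dependent: c1 - c2 + 3·c3 = 0 (check each entry), so rank(O) ≤ 2.
The 2×2 minor from rows 1, 2, columns 1, 2 is 2·(-26) - 11·(-2) = -52 - (-22) = -30 ≠ 0, so rank(O) = 2.
rank(O) = 2 < n = 3, so the pair (A, C) is not completely observable.

2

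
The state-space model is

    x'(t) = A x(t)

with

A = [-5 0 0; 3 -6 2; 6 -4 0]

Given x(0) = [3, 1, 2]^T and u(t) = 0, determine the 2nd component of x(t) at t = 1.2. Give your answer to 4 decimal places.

det(sI - A) = s^3 - (tr A)s^2 + (M11 + M22 + M33)s - det A, where Mii is the 2×2 principal minor of A obtained by deleting row i and column i.
tr A = (-5) + (-6) + 0 = -11; M11 = (-6)·0 - 2·(-4) = 0 - (-8) = 8; M22 = (-5)·0 - 0·6 = 0 - 0 = 0; M33 = (-5)·(-6) - 0·3 = 30 - 0 = 30; sum of minors = 38.
det A = (-5)·((-6)·0 - 2·(-4)) - 0·(3·0 - 2·6) + 0·(3·(-4) - (-6)·6) = (-5)·8 - 0·(-12) + 0·24 = -40.
So p(s) = det(sI - A) = s^3 + 11s^2 + 38s + 40.
Rational-root test: any integer root divides 40. Testing small divisors, s = -2 works: p(-2) = -8 + 44 + (-76) + 40 = 0, so (s + 2) is a factor.
Dividing, p(s) = (s + 2)(s^2 + 9s + 20).
Factor s^2 + 9s + 20: two numbers with sum -9 and product 20 are -4 and -5, so s^2 + 9s + 20 = (s + 4)(s + 5).
Hence p(s) = (s + 2) (s + 4) (s + 5), with roots -5, -4, -2.
The eigenvalues -5, -4, -2 are distinct and real, so A is diagonalisable and x(t) = e^{At} x(0) = V diag(e^{λ_i t}) V^{-1} x(0), where the columns of V are the eigenvectors.
λ = -5: A - (-5)I = [[0, 0, 0], [3, -1, 2], [6, -4, 5]]. v must be orthogonal to every row; (row 2) × (row 3) = [3, -3, -6], so take v_1 = [1, -1, -2]^T.
λ = -4: A - (-4)I = [[-1, 0, 0], [3, -2, 2], [6, -4, 4]]. v must be orthogonal to every row; (row 1) × (row 2) = [0, 2, 2], so take v_2 = [0, 1, 1]^T.
λ = -2: A - (-2)I = [[-3, 0, 0], [3, -4, 2], [6, -4, 2]]. v must be orthogonal to every row; (row 1) × (row 2) = [0, 6, 12], so take v_3 = [0, 1, 2]^T.
V = [v_1 v_2 v_3] = [[1, 0, 0], [-1, 1, 1], [-2, 1, 2]] has det V = 1, so V^{-1} = adj(V)/det V = [[1, 0, 0], [0, 2, -1], [1, -1, 1]].
Modal coordinates z(0) = V^{-1} x(0): 1·3 + 0·1 + 0·2 = 3; 0·3 + 2·1 + (-1)·2 = 0; 1·3 + (-1)·1 + 1·2 = 4; so z(0) = [3, 0, 4]^T.
x_2(t) = Σ_i (v_i)_2 · z_i(0) · e^{λ_i t} (row 2 of V times the modal terms).
x_2(1.2) = (-1)·3·e^{-5·1.2} + 1·0·e^{-4·1.2} + 1·4·e^{-2·1.2} = (-3)·0.002479 + 0·0.008230 + 4·0.090718 = 0.3554.

0.3554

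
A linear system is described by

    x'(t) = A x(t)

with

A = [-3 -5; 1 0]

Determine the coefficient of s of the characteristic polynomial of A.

3

For a 2×2 matrix, det(sI - A) = s^2 - (tr A)s + det A.
tr A = -3, det A = 5.
So p(s) = s^2 + 3s + 5.
The coefficient of s is 3.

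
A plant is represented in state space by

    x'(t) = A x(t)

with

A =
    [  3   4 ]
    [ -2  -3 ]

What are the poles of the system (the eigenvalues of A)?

det(sI - A) = s^2 - (tr A)s + det A, with tr A = 3 + (-3) = 0 and det A = 3·(-3) - 4·(-2) = -9 - (-8) = -1.
So p(s) = det(sI - A) = s^2 - 1.
Factor s^2 - 1: two numbers with sum 0 and product -1 are 1 and -1, so s^2 - 1 = (s - 1)(s + 1).
Hence p(s) = (s - 1) (s + 1), with roots -1, 1.
At least one eigenvalue has non-negative real part, so the system is not asymptotically stable.

-1, 1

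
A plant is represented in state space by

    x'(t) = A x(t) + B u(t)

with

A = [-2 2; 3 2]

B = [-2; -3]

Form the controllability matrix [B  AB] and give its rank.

AB = [[-2], [-12]]
Controllability matrix C = [B  AB] = [[-2, -2], [-3, -12]]
det(C) = (-2)·(-12) - (-2)·(-3) = 24 - 6 = 18 ≠ 0, so rank(C) = 2.
rank(C) = 2 = n, so the pair (A, B) is completely controllable.

2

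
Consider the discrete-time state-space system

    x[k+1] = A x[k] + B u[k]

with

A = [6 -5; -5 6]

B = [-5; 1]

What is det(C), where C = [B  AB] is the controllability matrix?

AB = [[-35], [31]]
Controllability matrix C = [B  AB] = [[-5, -35], [1, 31]]
det(C) = (-5)·31 - (-35)·1 = -155 - (-35) = -120
Since det(C) ≠ 0, rank(C) = 2 and the system is completely controllable.

-120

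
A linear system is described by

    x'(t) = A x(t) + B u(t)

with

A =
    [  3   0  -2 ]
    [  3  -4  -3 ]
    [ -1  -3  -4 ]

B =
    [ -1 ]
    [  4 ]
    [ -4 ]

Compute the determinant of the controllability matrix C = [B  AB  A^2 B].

AB = [[5], [-7], [5]]
A^2B = [[5], [28], [-4]]
Controllability matrix C = [B  AB  A^2B] = [[-1, 5, 5], [4, -7, 28], [-4, 5, -4]]
Expanding along the first row, det(C) = (-1)·((-7)·(-4) - 28·5) - 5·(4·(-4) - 28·(-4)) + 5·(4·5 - (-7)·(-4)) = (-1)·(-112) - 5·96 + 5·(-8) = -408
Since det(C) ≠ 0, rank(C) = 3 and the system is completely controllable.

-408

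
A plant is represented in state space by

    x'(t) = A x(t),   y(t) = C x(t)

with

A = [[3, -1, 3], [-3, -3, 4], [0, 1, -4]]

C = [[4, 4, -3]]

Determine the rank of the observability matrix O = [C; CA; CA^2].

CA = [[0, -19, 40]]
CA^2 = [[57, 97, -236]]
Observability matrix O = [C; CA; CA^2] = [[4, 4, -3], [0, -19, 40], [57, 97, -236]]
det(O) = 4·((-19)·(-236) - 40·97) - 4·(0·(-236) - 40·57) + (-3)·(0·97 - (-19)·57) = 4·604 - 4·(-2280) + (-3)·1083 = 8287 ≠ 0, so rank(O) = 3.
rank(O) = 3 = n, so the pair (A, C) is completely observable.

3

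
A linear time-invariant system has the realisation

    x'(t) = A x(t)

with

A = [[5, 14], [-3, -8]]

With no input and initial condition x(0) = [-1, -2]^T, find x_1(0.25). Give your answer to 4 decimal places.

-6.6360

det(sI - A) = s^2 - (tr A)s + det A, with tr A = 5 + (-8) = -3 and det A = 5·(-8) - 14·(-3) = -40 - (-42) = 2.
So p(s) = det(sI - A) = s^2 + 3s + 2.
Factor s^2 + 3s + 2: two numbers with sum -3 and product 2 are -1 and -2, so s^2 + 3s + 2 = (s + 1)(s + 2).
Hence p(s) = (s + 1) (s + 2), with roots -2, -1.
The eigenvalues -2, -1 are distinct and real, so A is diagonalisable and x(t) = e^{At} x(0) = V diag(e^{λ_i t}) V^{-1} x(0), where the columns of V are the eigenvectors.
λ = -2: A - (-2)I = [[7, 14], [-3, -6]]. Row 1 gives 7·v1 + 14·v2 = 0, so take v_1 = [-2, 1]^T.
λ = -1: A - (-1)I = [[6, 14], [-3, -7]]. Row 1 gives 6·v1 + 14·v2 = 0, so take v_2 = [-7, 3]^T.
V = [v_1 v_2] = [[-2, -7], [1, 3]] has det V = 1, so V^{-1} = adj(V)/det V = [[3, 7], [-1, -2]].
Modal coordinates z(0) = V^{-1} x(0): 3·(-1) + 7·(-2) = -17; (-1)·(-1) + (-2)·(-2) = 5; so z(0) = [-17, 5]^T.
x_1(t) = Σ_i (v_i)_1 · z_i(0) · e^{λ_i t} (row 1 of V times the modal terms).
x_1(0.25) = (-2)·(-17)·e^{-2·0.25} + (-7)·5·e^{-1·0.25} = 34·0.606531 + (-35)·0.778801 = -6.6360.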